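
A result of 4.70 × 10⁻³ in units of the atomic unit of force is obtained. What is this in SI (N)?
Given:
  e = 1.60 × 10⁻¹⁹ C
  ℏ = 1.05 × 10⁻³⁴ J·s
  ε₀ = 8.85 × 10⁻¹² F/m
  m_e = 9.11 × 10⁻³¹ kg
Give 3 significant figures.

One atomic unit of force: F_au = E_h/a₀ = m_e²e⁶/((4πε₀)³ℏ⁴) = 8.33 × 10⁻⁸ N.
4.70 × 10⁻³ × 8.33 × 10⁻⁸ N = 3.91 × 10⁻¹⁰ N

3.91 × 10⁻¹⁰ N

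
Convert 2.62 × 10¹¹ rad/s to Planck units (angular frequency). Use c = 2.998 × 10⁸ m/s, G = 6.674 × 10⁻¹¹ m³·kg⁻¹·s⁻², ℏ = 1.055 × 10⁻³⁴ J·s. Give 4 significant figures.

1.413 × 10⁻³²

Planck angular frequency: ω_P = √(c⁵/(ℏG)) = 1.855 × 10⁴³ rad/s.
2.62 × 10¹¹ / 1.855 × 10⁴³ = 1.413 × 10⁻³²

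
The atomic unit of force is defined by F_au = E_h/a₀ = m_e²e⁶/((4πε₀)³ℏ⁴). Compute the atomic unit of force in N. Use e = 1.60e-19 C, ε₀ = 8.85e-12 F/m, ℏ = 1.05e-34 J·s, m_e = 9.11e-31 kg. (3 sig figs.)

F_au = E_h/a₀ = m_e²e⁶/((4πε₀)³ℏ⁴)
E_h = 4.38e-18 J
a₀ = 5.26e-11 m
E_h/a₀ = 8.33e-8 N

8.33e-8 N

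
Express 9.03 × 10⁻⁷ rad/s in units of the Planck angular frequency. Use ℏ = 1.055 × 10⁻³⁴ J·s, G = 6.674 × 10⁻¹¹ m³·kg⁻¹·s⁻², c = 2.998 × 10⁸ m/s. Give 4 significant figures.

4.869 × 10⁻⁵⁰

Planck angular frequency: ω_P = √(c⁵/(ℏG)) = 1.855 × 10⁴³ rad/s.
9.03 × 10⁻⁷ / 1.855 × 10⁴³ = 4.869 × 10⁻⁵⁰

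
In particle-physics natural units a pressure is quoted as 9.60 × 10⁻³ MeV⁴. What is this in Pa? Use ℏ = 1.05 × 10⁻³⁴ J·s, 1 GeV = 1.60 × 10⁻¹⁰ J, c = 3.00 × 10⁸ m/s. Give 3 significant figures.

Pressure is [E]/[L]³ = [E]⁴/(ℏc)³.
1 GeV⁴ → 1/(ℏc)³ × (1 GeV in J)⁴ = 2.10 × 10³⁷ Pa.
Convert the energy scale: 9.60 × 10⁻³ MeV⁴ = 9.60 × 10⁻¹⁵ GeV⁴.
Result: 9.60 × 10⁻¹⁵ × 2.10 × 10³⁷ = 2.01 × 10²³ Pa.

2.01 × 10²³ Pa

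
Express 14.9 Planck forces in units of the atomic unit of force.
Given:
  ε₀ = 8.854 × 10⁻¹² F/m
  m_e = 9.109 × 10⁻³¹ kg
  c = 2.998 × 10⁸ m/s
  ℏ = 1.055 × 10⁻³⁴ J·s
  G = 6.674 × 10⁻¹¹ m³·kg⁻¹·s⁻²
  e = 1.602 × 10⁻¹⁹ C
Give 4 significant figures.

Planck force: F_P = c⁴/G = 1.210 × 10⁴⁴ N
atomic unit of force: F_au = E_h/a₀ = m_e²e⁶/((4πε₀)³ℏ⁴) = 8.220 × 10⁻⁸ N
14.9 × 1.210 × 10⁴⁴ / 8.220 × 10⁻⁸ = 2.194 × 10⁵²

2.194 × 10⁵²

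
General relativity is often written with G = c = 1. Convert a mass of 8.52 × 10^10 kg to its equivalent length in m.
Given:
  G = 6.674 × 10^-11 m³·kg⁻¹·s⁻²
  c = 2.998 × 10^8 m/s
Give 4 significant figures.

In G = c = 1 units mass has dimensions of length; the conversion factor is G/c².
8.52 × 10^10 kg × (G/c²) = 6.326 × 10^-17 m

6.326 × 10^-17 m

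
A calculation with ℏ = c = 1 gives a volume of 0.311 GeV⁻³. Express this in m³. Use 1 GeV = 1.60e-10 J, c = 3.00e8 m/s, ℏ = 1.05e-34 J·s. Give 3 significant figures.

Volume is [L]³ = [E]⁻³·(ℏc)³.
1 GeV⁻³ → (ℏc)³ × (1 GeV in J)⁻³ = 7.63e-48 m³.
Result: 0.311 × 7.63e-48 = 2.37e-48 m³.

2.37e-48 m³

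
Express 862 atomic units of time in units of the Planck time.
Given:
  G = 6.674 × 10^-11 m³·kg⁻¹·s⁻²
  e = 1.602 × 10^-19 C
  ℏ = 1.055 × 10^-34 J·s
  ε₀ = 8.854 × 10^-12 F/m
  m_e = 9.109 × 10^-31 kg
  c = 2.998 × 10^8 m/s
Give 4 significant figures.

atomic unit of time: τ_au = (4πε₀)²ℏ³/(m_e e⁴) = 2.423 × 10^-17 s
Planck time: t_P = √(ℏG/c⁵) = 5.392 × 10^-44 s
862 × 2.423 × 10^-17 / 5.392 × 10^-44 = 3.873 × 10^29

3.873 × 10^29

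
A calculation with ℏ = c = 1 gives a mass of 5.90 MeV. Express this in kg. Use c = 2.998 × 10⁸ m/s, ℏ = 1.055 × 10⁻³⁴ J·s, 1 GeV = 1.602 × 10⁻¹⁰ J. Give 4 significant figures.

Mass is [E]/c²; divide by c².
1 GeV → 1/c² × (1 GeV in J) = 1.782 × 10⁻²⁷ kg.
Convert the energy scale: 5.90 MeV = 5.90 × 10⁻³ GeV.
Result: 5.90 × 10⁻³ × 1.782 × 10⁻²⁷ = 1.052 × 10⁻²⁹ kg.

1.052 × 10⁻²⁹ kg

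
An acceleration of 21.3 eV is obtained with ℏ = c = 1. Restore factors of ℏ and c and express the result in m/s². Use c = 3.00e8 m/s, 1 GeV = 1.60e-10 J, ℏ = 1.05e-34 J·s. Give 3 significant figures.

9.74e24 m/s²

Acceleration is [L]/[T]² = c·[E]/ℏ.
1 GeV → c/ℏ × (1 GeV in J) = 4.57e32 m/s².
Convert the energy scale: 21.3 eV = 2.13e-8 GeV.
Result: 2.13e-8 × 4.57e32 = 9.74e24 m/s².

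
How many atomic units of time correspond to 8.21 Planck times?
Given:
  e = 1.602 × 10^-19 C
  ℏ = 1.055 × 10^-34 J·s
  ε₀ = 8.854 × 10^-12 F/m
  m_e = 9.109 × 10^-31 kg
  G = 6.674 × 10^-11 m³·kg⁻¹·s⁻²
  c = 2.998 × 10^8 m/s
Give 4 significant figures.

1.827 × 10^-26

Planck time: t_P = √(ℏG/c⁵) = 5.392 × 10^-44 s
atomic unit of time: τ_au = (4πε₀)²ℏ³/(m_e e⁴) = 2.423 × 10^-17 s
8.21 × 5.392 × 10^-44 / 2.423 × 10^-17 = 1.827 × 10^-26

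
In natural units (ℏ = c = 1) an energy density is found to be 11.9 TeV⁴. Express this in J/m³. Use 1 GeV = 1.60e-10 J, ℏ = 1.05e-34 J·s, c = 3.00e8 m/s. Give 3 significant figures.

2.50e50 J/m³

[E]/[L]³ = [E]⁴/(ℏc)³; restore (ℏc)⁻³.
1 GeV⁴ → 1/(ℏc)³ × (1 GeV in J)⁴ = 2.10e37 J/m³.
Convert the energy scale: 11.9 TeV⁴ = 1.19e13 GeV⁴.
Result: 1.19e13 × 2.10e37 = 2.50e50 J/m³.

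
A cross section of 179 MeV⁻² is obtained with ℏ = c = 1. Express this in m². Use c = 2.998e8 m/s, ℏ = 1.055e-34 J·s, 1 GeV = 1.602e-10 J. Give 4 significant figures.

6.977e-24 m²

Area is [L]² = [E]⁻²·(ℏc)²; restore (ℏc)².
1 GeV⁻² → (ℏc)² × (1 GeV in J)⁻² = 3.898e-32 m².
Convert the energy scale: 179 MeV⁻² = 1.79e8 GeV⁻².
Result: 1.79e8 × 3.898e-32 = 6.977e-24 m².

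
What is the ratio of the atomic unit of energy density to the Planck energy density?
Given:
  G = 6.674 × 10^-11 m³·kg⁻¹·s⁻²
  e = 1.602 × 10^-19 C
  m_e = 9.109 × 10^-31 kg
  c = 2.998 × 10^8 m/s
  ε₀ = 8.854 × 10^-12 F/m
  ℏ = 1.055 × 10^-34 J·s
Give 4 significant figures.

6.323 × 10^-101

atomic unit of energy density: u_au = E_h/a₀³ = m_e⁴e¹⁰/((4πε₀)⁵ℏ⁸) = 2.929 × 10^13 J/m³
Planck energy density: u_P = c⁷/(ℏG²) = 4.632 × 10^113 J/m³
ratio = 2.929 × 10^13 / 4.632 × 10^113 = 6.323 × 10^-101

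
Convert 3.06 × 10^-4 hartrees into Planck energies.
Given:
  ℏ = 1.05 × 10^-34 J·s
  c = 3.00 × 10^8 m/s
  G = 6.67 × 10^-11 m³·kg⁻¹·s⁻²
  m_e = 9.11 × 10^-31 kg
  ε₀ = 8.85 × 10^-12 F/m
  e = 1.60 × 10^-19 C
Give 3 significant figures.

hartree: E_h = m_e e⁴/(4πε₀ℏ)² = 4.38 × 10^-18 J
Planck energy: E_P = √(ℏc⁵/G) = 1.96 × 10^9 J
3.06 × 10^-4 × 4.38 × 10^-18 / 1.96 × 10^9 = 6.85 × 10^-31

6.85 × 10^-31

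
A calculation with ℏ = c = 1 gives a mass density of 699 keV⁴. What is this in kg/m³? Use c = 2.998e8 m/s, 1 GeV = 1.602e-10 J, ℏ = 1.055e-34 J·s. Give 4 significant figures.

Mass density is [E]/(c²[L]³) = [E]⁴/(ℏ³c⁵).
1 GeV⁴ → 1/(ℏ³c⁵) × (1 GeV in J)⁴ = 2.316e20 kg/m³.
Convert the energy scale: 699 keV⁴ = 6.99e-22 GeV⁴.
Result: 6.99e-22 × 2.316e20 = 0.1619 kg/m³.

0.1619 kg/m³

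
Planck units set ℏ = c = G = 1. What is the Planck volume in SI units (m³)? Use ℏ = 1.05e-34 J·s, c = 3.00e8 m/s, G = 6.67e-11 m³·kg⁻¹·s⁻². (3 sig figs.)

The unique combination of the constants set to 1 with dimensions of volume is V_P = (ℏG/c³)^(3/2).
  = √(1.75e-209)
  = 4.18e-105 m³

4.18e-105 m³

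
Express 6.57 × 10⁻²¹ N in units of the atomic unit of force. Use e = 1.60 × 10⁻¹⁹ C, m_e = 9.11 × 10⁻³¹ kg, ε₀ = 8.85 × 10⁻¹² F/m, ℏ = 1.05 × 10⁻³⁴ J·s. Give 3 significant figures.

atomic unit of force: F_au = E_h/a₀ = m_e²e⁶/((4πε₀)³ℏ⁴) = 8.33 × 10⁻⁸ N.
6.57 × 10⁻²¹ / 8.33 × 10⁻⁸ = 7.89 × 10⁻¹⁴

7.89 × 10⁻¹⁴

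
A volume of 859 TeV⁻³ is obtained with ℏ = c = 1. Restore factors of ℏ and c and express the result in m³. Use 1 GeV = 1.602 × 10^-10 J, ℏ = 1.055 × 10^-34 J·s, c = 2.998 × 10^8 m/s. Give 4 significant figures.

Volume is [L]³ = [E]⁻³·(ℏc)³.
1 GeV⁻³ → (ℏc)³ × (1 GeV in J)⁻³ = 7.696 × 10^-48 m³.
Convert the energy scale: 859 TeV⁻³ = 8.59 × 10^-7 GeV⁻³.
Result: 8.59 × 10^-7 × 7.696 × 10^-48 = 6.611 × 10^-54 m³.

6.611 × 10^-54 m³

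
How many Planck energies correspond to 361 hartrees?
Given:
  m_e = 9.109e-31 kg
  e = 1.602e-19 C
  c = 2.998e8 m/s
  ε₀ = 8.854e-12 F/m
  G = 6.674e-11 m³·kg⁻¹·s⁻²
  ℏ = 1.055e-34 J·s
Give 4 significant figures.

8.034e-25

hartree: E_h = m_e e⁴/(4πε₀ℏ)² = 4.354e-18 J
Planck energy: E_P = √(ℏc⁵/G) = 1.957e9 J
361 × 4.354e-18 / 1.957e9 = 8.034e-25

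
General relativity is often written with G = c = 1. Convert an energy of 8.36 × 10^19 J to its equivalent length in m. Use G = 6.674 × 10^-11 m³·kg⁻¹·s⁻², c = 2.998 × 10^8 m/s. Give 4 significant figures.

Energy → length via G/c⁴.
8.36 × 10^19 J × (G/c⁴) = 6.907 × 10^-25 m

6.907 × 10^-25 m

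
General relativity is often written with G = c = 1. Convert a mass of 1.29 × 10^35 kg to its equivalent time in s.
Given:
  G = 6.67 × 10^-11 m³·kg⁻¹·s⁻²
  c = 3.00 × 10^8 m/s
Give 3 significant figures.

Mass → time via G/c³.
1.29 × 10^35 kg × (G/c³) = 0.319 s

0.319 s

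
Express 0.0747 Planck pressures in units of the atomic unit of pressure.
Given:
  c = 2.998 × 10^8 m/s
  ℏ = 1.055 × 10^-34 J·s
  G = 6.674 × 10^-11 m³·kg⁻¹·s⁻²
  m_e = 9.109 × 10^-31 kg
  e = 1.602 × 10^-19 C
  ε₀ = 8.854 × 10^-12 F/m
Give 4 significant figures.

Planck pressure: p_P = c⁷/(ℏG²) = 4.632 × 10^113 Pa
atomic unit of pressure: P_au = E_h/a₀³ = m_e⁴e¹⁰/((4πε₀)⁵ℏ⁸) = 2.929 × 10^13 Pa
0.0747 × 4.632 × 10^113 / 2.929 × 10^13 = 1.181 × 10^99

1.181 × 10^99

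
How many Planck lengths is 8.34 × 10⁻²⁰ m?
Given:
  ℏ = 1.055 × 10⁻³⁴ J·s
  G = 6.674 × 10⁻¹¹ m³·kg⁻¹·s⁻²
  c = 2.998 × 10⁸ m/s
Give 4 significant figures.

Planck length: ℓ_P = √(ℏG/c³) = 1.616 × 10⁻³⁵ m.
8.34 × 10⁻²⁰ / 1.616 × 10⁻³⁵ = 5.159 × 10¹⁵

5.159 × 10¹⁵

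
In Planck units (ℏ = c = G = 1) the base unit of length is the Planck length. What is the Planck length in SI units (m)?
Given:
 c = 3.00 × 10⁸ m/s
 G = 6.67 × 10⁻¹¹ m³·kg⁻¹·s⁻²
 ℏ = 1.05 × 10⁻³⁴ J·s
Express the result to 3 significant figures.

1.61 × 10⁻³⁵ m

ℓ_P = √(ℏG/c³)
  = √(2.59 × 10⁻⁷⁰)
  = 1.61 × 10⁻³⁵ m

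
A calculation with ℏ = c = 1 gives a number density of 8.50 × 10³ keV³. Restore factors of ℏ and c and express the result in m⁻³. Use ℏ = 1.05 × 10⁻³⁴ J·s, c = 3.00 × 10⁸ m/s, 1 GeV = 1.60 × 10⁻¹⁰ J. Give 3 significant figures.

Number density is [L]⁻³ = [E]³/(ℏc)³.
1 GeV³ → 1/(ℏc)³ × (1 GeV in J)³ = 1.31 × 10⁴⁷ m⁻³.
Convert the energy scale: 8.50 × 10³ keV³ = 8.50 × 10⁻¹⁵ GeV³.
Result: 8.50 × 10⁻¹⁵ × 1.31 × 10⁴⁷ = 1.11 × 10³³ m⁻³.

1.11 × 10³³ m⁻³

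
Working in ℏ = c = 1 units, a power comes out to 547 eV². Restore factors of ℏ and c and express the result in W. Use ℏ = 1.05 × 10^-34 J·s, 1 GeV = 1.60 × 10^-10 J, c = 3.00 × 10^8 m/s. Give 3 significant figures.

0.133 W

Power is [E]/[T] = [E]²/ℏ.
1 GeV² → 1/ℏ × (1 GeV in J)² = 2.44 × 10^14 W.
Convert the energy scale: 547 eV² = 5.47 × 10^-16 GeV².
Result: 5.47 × 10^-16 × 2.44 × 10^14 = 0.133 W.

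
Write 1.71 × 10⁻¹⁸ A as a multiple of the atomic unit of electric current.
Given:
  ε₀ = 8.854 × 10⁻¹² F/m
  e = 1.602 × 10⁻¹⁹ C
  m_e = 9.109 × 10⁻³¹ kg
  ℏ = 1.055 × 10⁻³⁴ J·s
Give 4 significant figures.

2.586 × 10⁻¹⁶

atomic unit of electric current: I_au = e E_h/ℏ = m_e e⁵/((4πε₀)²ℏ³) = 6.612 × 10⁻³ A.
1.71 × 10⁻¹⁸ / 6.612 × 10⁻³ = 2.586 × 10⁻¹⁶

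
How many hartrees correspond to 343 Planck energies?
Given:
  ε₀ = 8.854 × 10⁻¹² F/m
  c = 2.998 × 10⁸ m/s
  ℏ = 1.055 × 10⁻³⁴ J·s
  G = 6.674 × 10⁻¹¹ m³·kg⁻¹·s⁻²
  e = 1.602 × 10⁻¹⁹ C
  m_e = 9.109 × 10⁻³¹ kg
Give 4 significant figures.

Planck energy: E_P = √(ℏc⁵/G) = 1.957 × 10⁹ J
hartree: E_h = m_e e⁴/(4πε₀ℏ)² = 4.354 × 10⁻¹⁸ J
343 × 1.957 × 10⁹ / 4.354 × 10⁻¹⁸ = 1.541 × 10²⁹

1.541 × 10²⁹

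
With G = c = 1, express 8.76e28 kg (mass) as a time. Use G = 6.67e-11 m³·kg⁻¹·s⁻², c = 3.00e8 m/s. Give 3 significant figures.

Mass → time via G/c³.
8.76e28 kg × (G/c³) = 2.16e-7 s

2.16e-7 s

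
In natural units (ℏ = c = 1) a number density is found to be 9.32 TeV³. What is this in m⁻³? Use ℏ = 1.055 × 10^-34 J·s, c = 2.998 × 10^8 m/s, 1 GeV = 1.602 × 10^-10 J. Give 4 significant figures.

Number density is [L]⁻³ = [E]³/(ℏc)³.
1 GeV³ → 1/(ℏc)³ × (1 GeV in J)³ = 1.299 × 10^47 m⁻³.
Convert the energy scale: 9.32 TeV³ = 9.32 × 10^9 GeV³.
Result: 9.32 × 10^9 × 1.299 × 10^47 = 1.211 × 10^57 m⁻³.

1.211 × 10^57 m⁻³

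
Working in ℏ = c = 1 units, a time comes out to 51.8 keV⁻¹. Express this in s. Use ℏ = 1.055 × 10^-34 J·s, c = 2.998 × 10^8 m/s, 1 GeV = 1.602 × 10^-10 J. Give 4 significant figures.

A time is [E]⁻¹ in ℏ=c=1; restore one factor of ℏ.
1 GeV⁻¹ → ℏ × (1 GeV in J)⁻¹ = 6.586 × 10^-25 s.
Convert the energy scale: 51.8 keV⁻¹ = 5.18 × 10^7 GeV⁻¹.
Result: 5.18 × 10^7 × 6.586 × 10^-25 = 3.411 × 10^-17 s.

3.411 × 10^-17 s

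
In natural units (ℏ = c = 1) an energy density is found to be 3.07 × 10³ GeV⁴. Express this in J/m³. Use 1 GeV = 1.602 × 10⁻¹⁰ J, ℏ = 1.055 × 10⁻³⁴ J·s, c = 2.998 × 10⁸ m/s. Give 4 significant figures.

6.391 × 10⁴⁰ J/m³

[E]/[L]³ = [E]⁴/(ℏc)³; restore (ℏc)⁻³.
1 GeV⁴ → 1/(ℏc)³ × (1 GeV in J)⁴ = 2.082 × 10³⁷ J/m³.
Result: 3.07 × 10³ × 2.082 × 10³⁷ = 6.391 × 10⁴⁰ J/m³.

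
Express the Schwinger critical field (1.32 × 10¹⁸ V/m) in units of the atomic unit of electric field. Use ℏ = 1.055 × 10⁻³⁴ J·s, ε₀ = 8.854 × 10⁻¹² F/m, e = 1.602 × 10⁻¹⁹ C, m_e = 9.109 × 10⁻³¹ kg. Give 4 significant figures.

2.573 × 10⁶

atomic unit of electric field: E_au = E_h/(e a₀) = m_e²e⁵/((4πε₀)³ℏ⁴) = 5.131 × 10¹¹ V/m.
1.32 × 10¹⁸ / 5.131 × 10¹¹ = 2.573 × 10⁶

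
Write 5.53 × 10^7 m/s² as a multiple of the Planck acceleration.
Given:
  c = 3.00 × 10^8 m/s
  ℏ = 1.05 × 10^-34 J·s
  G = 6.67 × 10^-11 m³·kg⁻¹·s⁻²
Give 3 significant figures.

9.90 × 10^-45

Planck acceleration: a_P = √(c⁷/(ℏG)) = 5.59 × 10^51 m/s².
5.53 × 10^7 / 5.59 × 10^51 = 9.90 × 10^-45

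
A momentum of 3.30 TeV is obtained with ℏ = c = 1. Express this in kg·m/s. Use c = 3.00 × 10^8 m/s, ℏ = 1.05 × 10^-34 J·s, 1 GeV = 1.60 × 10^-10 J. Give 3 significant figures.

1.76 × 10^-15 kg·m/s

Momentum is [E]/c; divide by c.
1 GeV → 1/c × (1 GeV in J) = 5.33 × 10^-19 kg·m/s.
Convert the energy scale: 3.30 TeV = 3.30 × 10^3 GeV.
Result: 3.30 × 10^3 × 5.33 × 10^-19 = 1.76 × 10^-15 kg·m/s.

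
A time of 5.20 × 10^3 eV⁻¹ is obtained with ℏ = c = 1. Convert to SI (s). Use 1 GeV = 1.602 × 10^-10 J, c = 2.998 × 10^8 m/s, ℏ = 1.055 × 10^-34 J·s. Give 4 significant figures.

3.424 × 10^-12 s

A time is [E]⁻¹ in ℏ=c=1; restore one factor of ℏ.
1 GeV⁻¹ → ℏ × (1 GeV in J)⁻¹ = 6.586 × 10^-25 s.
Convert the energy scale: 5.20 × 10^3 eV⁻¹ = 5.20 × 10^12 GeV⁻¹.
Result: 5.20 × 10^12 × 6.586 × 10^-25 = 3.424 × 10^-12 s.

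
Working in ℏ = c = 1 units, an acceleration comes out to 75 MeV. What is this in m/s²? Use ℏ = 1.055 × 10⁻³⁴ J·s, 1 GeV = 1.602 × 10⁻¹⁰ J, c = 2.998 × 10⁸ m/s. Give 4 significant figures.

Acceleration is [L]/[T]² = c·[E]/ℏ.
1 GeV → c/ℏ × (1 GeV in J) = 4.552 × 10³² m/s².
Convert the energy scale: 75 MeV = 0.0750 GeV.
Result: 0.0750 × 4.552 × 10³² = 3.414 × 10³¹ m/s².

3.414 × 10³¹ m/s²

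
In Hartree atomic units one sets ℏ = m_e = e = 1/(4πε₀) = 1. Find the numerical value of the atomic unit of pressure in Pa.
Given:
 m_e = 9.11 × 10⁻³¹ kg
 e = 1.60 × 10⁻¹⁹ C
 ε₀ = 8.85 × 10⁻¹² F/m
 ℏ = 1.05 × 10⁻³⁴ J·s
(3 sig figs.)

3.01 × 10¹³ Pa

P_au = E_h/a₀³ = m_e⁴e¹⁰/((4πε₀)⁵ℏ⁸)
E_h = 4.38 × 10⁻¹⁸ J
a₀ = 5.26 × 10⁻¹¹ m
E_h/a₀³ = 3.01 × 10¹³ Pa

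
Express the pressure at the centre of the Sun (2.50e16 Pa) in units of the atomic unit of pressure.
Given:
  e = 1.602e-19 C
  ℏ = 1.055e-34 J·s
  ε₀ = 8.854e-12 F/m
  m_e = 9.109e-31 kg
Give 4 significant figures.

853.5

atomic unit of pressure: P_au = E_h/a₀³ = m_e⁴e¹⁰/((4πε₀)⁵ℏ⁸) = 2.929e13 Pa.
2.50e16 / 2.929e13 = 853.5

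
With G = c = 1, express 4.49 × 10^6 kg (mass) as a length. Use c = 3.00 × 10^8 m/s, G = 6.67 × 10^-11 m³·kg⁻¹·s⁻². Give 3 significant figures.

In G = c = 1 units mass has dimensions of length; the conversion factor is G/c².
4.49 × 10^6 kg × (G/c²) = 3.33 × 10^-21 m

3.33 × 10^-21 m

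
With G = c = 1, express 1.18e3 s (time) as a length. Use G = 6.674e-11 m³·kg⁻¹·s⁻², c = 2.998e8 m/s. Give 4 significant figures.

3.538e11 m

Time → length via c.
1.18e3 s × (c) = 3.538e11 m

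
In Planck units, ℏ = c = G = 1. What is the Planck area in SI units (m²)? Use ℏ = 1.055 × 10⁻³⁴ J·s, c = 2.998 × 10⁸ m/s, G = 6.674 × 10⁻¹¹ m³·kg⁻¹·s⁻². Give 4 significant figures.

The unique combination of the constants set to 1 with dimensions of area is A_P = ℏG/c³.
  = 7.041 × 10⁻⁴⁵ / 2.695 × 10²⁵
  = 2.613 × 10⁻⁷⁰ m²

2.613 × 10⁻⁷⁰ m²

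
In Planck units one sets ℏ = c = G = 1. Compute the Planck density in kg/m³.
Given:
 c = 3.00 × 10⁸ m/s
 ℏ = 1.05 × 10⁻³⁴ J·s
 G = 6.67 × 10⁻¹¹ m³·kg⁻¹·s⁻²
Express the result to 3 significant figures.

ρ_P = c⁵/(ℏG²)
  = 2.43 × 10⁴² / 4.67 × 10⁻⁵⁵
  = 5.20 × 10⁹⁶ kg/m³

5.20 × 10⁹⁶ kg/m³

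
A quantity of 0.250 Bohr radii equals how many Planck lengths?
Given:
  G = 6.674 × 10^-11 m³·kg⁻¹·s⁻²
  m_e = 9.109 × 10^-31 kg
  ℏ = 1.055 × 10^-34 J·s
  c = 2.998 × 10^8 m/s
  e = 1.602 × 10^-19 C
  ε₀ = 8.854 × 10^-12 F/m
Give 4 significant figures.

Bohr radius: a₀ = 4πε₀ℏ²/(m_e e²) = 5.297 × 10^-11 m
Planck length: ℓ_P = √(ℏG/c³) = 1.616 × 10^-35 m
0.250 × 5.297 × 10^-11 / 1.616 × 10^-35 = 8.193 × 10^23

8.193 × 10^23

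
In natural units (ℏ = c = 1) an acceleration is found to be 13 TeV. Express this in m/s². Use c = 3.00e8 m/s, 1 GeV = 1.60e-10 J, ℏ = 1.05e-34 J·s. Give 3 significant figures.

Acceleration is [L]/[T]² = c·[E]/ℏ.
1 GeV → c/ℏ × (1 GeV in J) = 4.57e32 m/s².
Convert the energy scale: 13 TeV = 1.30e4 GeV.
Result: 1.30e4 × 4.57e32 = 5.94e36 m/s².

5.94e36 m/s²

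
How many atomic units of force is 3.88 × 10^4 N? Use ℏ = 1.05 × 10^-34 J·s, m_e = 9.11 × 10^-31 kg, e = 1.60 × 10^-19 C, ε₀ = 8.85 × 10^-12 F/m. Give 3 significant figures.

4.66 × 10^11

atomic unit of force: F_au = E_h/a₀ = m_e²e⁶/((4πε₀)³ℏ⁴) = 8.33 × 10^-8 N.
3.88 × 10^4 / 8.33 × 10^-8 = 4.66 × 10^11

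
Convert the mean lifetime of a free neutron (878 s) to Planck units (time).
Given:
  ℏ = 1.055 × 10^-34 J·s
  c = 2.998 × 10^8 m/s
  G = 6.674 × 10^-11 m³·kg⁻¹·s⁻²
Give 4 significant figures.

Planck time: t_P = √(ℏG/c⁵) = 5.392 × 10^-44 s.
878 / 5.392 × 10^-44 = 1.628 × 10^46

1.628 × 10^46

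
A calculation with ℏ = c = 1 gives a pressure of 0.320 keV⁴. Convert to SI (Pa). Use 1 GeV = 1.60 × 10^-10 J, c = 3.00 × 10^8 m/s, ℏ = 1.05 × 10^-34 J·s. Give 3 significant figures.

6.71 × 10^12 Pa

Pressure is [E]/[L]³ = [E]⁴/(ℏc)³.
1 GeV⁴ → 1/(ℏc)³ × (1 GeV in J)⁴ = 2.10 × 10^37 Pa.
Convert the energy scale: 0.320 keV⁴ = 3.20 × 10^-25 GeV⁴.
Result: 3.20 × 10^-25 × 2.10 × 10^37 = 6.71 × 10^12 Pa.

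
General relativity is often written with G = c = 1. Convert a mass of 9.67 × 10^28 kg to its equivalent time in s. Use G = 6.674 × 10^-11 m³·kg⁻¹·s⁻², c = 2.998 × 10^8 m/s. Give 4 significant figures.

Mass → time via G/c³.
9.67 × 10^28 kg × (G/c³) = 2.395 × 10^-7 s

2.395 × 10^-7 s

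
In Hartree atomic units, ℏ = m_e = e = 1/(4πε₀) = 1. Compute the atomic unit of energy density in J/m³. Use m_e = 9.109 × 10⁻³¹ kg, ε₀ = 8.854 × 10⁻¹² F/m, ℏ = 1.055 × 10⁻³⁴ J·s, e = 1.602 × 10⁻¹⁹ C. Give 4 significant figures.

2.929 × 10¹³ J/m³

Dimensional analysis gives u_au = E_h/a₀³ = m_e⁴e¹⁰/((4πε₀)⁵ℏ⁸).
E_h = 4.354 × 10⁻¹⁸ J
a₀ = 5.297 × 10⁻¹¹ m
E_h/a₀³ = 2.929 × 10¹³ J/m³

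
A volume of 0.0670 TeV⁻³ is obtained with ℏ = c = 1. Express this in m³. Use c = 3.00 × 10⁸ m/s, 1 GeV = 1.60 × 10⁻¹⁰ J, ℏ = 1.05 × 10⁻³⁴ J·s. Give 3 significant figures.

Volume is [L]³ = [E]⁻³·(ℏc)³.
1 GeV⁻³ → (ℏc)³ × (1 GeV in J)⁻³ = 7.63 × 10⁻⁴⁸ m³.
Convert the energy scale: 0.0670 TeV⁻³ = 6.70 × 10⁻¹¹ GeV⁻³.
Result: 6.70 × 10⁻¹¹ × 7.63 × 10⁻⁴⁸ = 5.11 × 10⁻⁵⁸ m³.

5.11 × 10⁻⁵⁸ m³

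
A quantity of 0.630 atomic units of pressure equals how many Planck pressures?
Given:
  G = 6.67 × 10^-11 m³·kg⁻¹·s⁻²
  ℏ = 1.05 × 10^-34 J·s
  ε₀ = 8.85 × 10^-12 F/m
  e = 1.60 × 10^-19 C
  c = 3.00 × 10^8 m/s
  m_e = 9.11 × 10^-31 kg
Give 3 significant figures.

atomic unit of pressure: P_au = E_h/a₀³ = m_e⁴e¹⁰/((4πε₀)⁵ℏ⁸) = 3.01 × 10^13 Pa
Planck pressure: p_P = c⁷/(ℏG²) = 4.68 × 10^113 Pa
0.630 × 3.01 × 10^13 / 4.68 × 10^113 = 4.05 × 10^-101

4.05 × 10^-101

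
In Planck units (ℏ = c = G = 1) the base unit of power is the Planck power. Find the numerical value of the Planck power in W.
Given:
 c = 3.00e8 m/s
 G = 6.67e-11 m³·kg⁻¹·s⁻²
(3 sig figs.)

3.64e52 W

P_P = c⁵/G
  = 2.43e42 / 6.67e-11
  = 3.64e52 W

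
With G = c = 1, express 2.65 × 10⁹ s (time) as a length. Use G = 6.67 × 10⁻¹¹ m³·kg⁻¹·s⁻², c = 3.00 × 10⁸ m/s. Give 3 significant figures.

7.95 × 10¹⁷ m

Time → length via c.
2.65 × 10⁹ s × (c) = 7.95 × 10¹⁷ m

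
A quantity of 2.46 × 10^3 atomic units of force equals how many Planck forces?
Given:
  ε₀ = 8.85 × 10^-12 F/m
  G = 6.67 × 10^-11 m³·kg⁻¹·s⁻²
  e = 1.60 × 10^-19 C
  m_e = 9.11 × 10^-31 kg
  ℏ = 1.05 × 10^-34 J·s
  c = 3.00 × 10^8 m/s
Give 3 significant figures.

1.69 × 10^-48

atomic unit of force: F_au = E_h/a₀ = m_e²e⁶/((4πε₀)³ℏ⁴) = 8.33 × 10^-8 N
Planck force: F_P = c⁴/G = 1.21 × 10^44 N
2.46 × 10^3 × 8.33 × 10^-8 / 1.21 × 10^44 = 1.69 × 10^-48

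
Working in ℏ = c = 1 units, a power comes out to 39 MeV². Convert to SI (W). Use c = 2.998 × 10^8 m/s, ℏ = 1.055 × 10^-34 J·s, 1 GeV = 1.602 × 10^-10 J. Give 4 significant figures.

Power is [E]/[T] = [E]²/ℏ.
1 GeV² → 1/ℏ × (1 GeV in J)² = 2.433 × 10^14 W.
Convert the energy scale: 39 MeV² = 3.90 × 10^-5 GeV².
Result: 3.90 × 10^-5 × 2.433 × 10^14 = 9.487 × 10^9 W.

9.487 × 10^9 W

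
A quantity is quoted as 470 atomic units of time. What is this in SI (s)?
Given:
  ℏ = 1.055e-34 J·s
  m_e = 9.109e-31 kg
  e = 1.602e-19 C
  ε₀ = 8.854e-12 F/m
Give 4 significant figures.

One atomic unit of time: τ_au = (4πε₀)²ℏ³/(m_e e⁴) = 2.423e-17 s.
470 × 2.423e-17 s = 1.139e-14 s

1.139e-14 s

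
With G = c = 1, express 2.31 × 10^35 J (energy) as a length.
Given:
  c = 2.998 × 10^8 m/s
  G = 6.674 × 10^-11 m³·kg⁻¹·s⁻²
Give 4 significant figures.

1.908 × 10^-9 m

Energy → length via G/c⁴.
2.31 × 10^35 J × (G/c⁴) = 1.908 × 10^-9 m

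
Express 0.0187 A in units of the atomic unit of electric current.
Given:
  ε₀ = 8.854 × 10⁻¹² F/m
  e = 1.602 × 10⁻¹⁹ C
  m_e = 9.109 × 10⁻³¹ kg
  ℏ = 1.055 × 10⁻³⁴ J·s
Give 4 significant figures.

atomic unit of electric current: I_au = e E_h/ℏ = m_e e⁵/((4πε₀)²ℏ³) = 6.612 × 10⁻³ A.
0.0187 / 6.612 × 10⁻³ = 2.828

2.828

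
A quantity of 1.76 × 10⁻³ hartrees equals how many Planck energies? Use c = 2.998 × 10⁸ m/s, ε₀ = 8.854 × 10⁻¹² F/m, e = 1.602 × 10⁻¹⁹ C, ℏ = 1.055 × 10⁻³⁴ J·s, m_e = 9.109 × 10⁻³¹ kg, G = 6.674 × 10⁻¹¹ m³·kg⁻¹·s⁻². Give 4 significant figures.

hartree: E_h = m_e e⁴/(4πε₀ℏ)² = 4.354 × 10⁻¹⁸ J
Planck energy: E_P = √(ℏc⁵/G) = 1.957 × 10⁹ J
1.76 × 10⁻³ × 4.354 × 10⁻¹⁸ / 1.957 × 10⁹ = 3.917 × 10⁻³⁰

3.917 × 10⁻³⁰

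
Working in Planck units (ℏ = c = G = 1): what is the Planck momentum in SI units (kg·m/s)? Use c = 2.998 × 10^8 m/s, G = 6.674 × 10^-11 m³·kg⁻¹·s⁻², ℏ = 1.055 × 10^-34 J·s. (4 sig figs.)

6.527 kg·m/s

Dimensional analysis gives p_P = √(ℏc³/G).
  = √(42.60)
  = 6.527 kg·m/s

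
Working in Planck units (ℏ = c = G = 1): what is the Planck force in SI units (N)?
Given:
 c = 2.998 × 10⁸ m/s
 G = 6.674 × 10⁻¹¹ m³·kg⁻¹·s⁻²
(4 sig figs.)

1.210 × 10⁴⁴ N

From ℏ = c = G = 1 the force scale is F_P = c⁴/G.
  = 8.078 × 10³³ / 6.674 × 10⁻¹¹
  = 1.210 × 10⁴⁴ N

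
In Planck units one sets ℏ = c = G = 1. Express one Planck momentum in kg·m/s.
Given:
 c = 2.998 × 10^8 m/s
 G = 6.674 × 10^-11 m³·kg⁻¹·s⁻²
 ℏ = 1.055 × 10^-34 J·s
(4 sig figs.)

6.527 kg·m/s

p_P = √(ℏc³/G)
  = √(42.60)
  = 6.527 kg·m/s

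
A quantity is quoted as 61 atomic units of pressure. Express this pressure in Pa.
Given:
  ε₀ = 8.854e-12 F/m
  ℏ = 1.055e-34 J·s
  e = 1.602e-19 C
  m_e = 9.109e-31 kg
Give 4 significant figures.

One atomic unit of pressure: P_au = E_h/a₀³ = m_e⁴e¹⁰/((4πε₀)⁵ℏ⁸) = 2.929e13 Pa.
61 × 2.929e13 Pa = 1.787e15 Pa

1.787e15 Pa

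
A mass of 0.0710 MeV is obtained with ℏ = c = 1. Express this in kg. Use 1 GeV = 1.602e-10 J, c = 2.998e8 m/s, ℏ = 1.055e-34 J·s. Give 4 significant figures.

Mass is [E]/c²; divide by c².
1 GeV → 1/c² × (1 GeV in J) = 1.782e-27 kg.
Convert the energy scale: 0.0710 MeV = 7.10e-5 GeV.
Result: 7.10e-5 × 1.782e-27 = 1.265e-31 kg.

1.265e-31 kg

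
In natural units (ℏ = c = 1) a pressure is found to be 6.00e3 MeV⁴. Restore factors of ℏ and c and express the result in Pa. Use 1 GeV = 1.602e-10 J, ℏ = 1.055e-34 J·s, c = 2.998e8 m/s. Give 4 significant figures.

1.249e29 Pa

Pressure is [E]/[L]³ = [E]⁴/(ℏc)³.
1 GeV⁴ → 1/(ℏc)³ × (1 GeV in J)⁴ = 2.082e37 Pa.
Convert the energy scale: 6.00e3 MeV⁴ = 6.00e-9 GeV⁴.
Result: 6.00e-9 × 2.082e37 = 1.249e29 Pa.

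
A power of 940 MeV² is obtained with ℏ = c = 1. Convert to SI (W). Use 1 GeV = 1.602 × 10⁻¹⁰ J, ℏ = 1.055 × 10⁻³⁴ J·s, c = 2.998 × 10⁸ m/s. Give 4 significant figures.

Power is [E]/[T] = [E]²/ℏ.
1 GeV² → 1/ℏ × (1 GeV in J)² = 2.433 × 10¹⁴ W.
Convert the energy scale: 940 MeV² = 9.40 × 10⁻⁴ GeV².
Result: 9.40 × 10⁻⁴ × 2.433 × 10¹⁴ = 2.287 × 10¹¹ W.

2.287 × 10¹¹ W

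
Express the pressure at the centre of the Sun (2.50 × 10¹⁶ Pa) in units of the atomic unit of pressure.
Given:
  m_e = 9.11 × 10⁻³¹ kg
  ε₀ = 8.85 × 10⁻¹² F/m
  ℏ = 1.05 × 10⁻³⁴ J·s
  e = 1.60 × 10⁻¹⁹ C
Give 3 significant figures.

830

atomic unit of pressure: P_au = E_h/a₀³ = m_e⁴e¹⁰/((4πε₀)⁵ℏ⁸) = 3.01 × 10¹³ Pa.
2.50 × 10¹⁶ / 3.01 × 10¹³ = 830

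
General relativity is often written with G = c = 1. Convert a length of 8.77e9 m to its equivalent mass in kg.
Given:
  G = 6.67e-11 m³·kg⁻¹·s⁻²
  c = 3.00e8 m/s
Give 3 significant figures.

1.18e37 kg

Length → mass via c²/G.
8.77e9 m × (c²/G) = 1.18e37 kg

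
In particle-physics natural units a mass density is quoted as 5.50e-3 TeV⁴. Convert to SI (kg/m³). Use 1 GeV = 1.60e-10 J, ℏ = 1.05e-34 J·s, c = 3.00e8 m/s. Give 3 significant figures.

Mass density is [E]/(c²[L]³) = [E]⁴/(ℏ³c⁵).
1 GeV⁴ → 1/(ℏ³c⁵) × (1 GeV in J)⁴ = 2.33e20 kg/m³.
Convert the energy scale: 5.50e-3 TeV⁴ = 5.50e9 GeV⁴.
Result: 5.50e9 × 2.33e20 = 1.28e30 kg/m³.

1.28e30 kg/m³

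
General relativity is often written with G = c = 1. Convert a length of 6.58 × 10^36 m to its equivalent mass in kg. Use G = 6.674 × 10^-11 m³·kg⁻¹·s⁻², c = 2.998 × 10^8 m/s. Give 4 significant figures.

Length → mass via c²/G.
6.58 × 10^36 m × (c²/G) = 8.861 × 10^63 kg

8.861 × 10^63 kg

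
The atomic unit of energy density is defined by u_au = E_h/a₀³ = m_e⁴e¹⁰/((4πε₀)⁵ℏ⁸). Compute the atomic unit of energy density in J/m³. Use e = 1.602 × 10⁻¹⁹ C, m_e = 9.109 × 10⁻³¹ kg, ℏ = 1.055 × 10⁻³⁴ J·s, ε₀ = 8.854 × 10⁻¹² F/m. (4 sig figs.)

u_au = E_h/a₀³ = m_e⁴e¹⁰/((4πε₀)⁵ℏ⁸)
E_h = 4.354 × 10⁻¹⁸ J
a₀ = 5.297 × 10⁻¹¹ m
E_h/a₀³ = 2.929 × 10¹³ J/m³

2.929 × 10¹³ J/m³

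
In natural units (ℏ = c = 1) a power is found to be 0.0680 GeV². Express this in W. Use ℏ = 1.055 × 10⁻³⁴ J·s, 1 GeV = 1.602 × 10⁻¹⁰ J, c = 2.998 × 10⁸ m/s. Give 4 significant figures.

1.654 × 10¹³ W

Power is [E]/[T] = [E]²/ℏ.
1 GeV² → 1/ℏ × (1 GeV in J)² = 2.433 × 10¹⁴ W.
Result: 0.0680 × 2.433 × 10¹⁴ = 1.654 × 10¹³ W.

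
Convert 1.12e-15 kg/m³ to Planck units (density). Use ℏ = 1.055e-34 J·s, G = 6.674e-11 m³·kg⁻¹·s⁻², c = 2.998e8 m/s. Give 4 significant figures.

2.173e-112

Planck density: ρ_P = c⁵/(ℏG²) = 5.154e96 kg/m³.
1.12e-15 / 5.154e96 = 2.173e-112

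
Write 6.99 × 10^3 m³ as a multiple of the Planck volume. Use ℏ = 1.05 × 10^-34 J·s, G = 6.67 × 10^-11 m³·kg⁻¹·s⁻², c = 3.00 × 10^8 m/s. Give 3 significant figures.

Planck volume: V_P = (ℏG/c³)^(3/2) = 4.18 × 10^-105 m³.
6.99 × 10^3 / 4.18 × 10^-105 = 1.67 × 10^108

1.67 × 10^108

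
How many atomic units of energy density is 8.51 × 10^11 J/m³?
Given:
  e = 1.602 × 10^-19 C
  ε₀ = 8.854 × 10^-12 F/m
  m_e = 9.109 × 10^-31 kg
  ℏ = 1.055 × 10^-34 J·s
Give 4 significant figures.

atomic unit of energy density: u_au = E_h/a₀³ = m_e⁴e¹⁰/((4πε₀)⁵ℏ⁸) = 2.929 × 10^13 J/m³.
8.51 × 10^11 / 2.929 × 10^13 = 0.02905

0.02905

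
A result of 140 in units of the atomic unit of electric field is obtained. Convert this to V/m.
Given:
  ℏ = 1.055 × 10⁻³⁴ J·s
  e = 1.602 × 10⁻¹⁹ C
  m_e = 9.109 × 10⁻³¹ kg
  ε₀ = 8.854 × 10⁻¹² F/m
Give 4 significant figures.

One atomic unit of electric field: E_au = E_h/(e a₀) = m_e²e⁵/((4πε₀)³ℏ⁴) = 5.131 × 10¹¹ V/m.
140 × 5.131 × 10¹¹ V/m = 7.183 × 10¹³ V/m

7.183 × 10¹³ V/m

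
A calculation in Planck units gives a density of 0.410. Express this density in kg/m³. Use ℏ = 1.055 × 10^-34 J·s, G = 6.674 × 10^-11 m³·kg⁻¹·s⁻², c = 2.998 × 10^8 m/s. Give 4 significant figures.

One Planck density: ρ_P = c⁵/(ℏG²) = 5.154 × 10^96 kg/m³.
0.410 × 5.154 × 10^96 kg/m³ = 2.113 × 10^96 kg/m³

2.113 × 10^96 kg/m³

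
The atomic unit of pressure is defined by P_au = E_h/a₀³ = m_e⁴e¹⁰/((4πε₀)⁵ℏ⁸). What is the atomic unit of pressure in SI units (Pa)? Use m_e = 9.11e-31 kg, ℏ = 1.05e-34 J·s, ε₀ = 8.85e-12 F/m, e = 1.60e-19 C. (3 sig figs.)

P_au = E_h/a₀³ = m_e⁴e¹⁰/((4πε₀)⁵ℏ⁸)
E_h = 4.38e-18 J
a₀ = 5.26e-11 m
E_h/a₀³ = 3.01e13 Pa

3.01e13 Pa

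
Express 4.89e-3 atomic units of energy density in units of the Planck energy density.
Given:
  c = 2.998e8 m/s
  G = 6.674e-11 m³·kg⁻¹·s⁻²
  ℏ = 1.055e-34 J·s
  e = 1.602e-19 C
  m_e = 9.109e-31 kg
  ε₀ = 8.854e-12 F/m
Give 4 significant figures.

atomic unit of energy density: u_au = E_h/a₀³ = m_e⁴e¹⁰/((4πε₀)⁵ℏ⁸) = 2.929e13 J/m³
Planck energy density: u_P = c⁷/(ℏG²) = 4.632e113 J/m³
4.89e-3 × 2.929e13 / 4.632e113 = 3.092e-103

3.092e-103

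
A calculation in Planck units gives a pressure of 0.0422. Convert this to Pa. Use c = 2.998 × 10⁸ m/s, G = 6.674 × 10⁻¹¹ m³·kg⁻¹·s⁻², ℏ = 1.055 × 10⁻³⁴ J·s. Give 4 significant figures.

1.955 × 10¹¹² Pa

One Planck pressure: p_P = c⁷/(ℏG²) = 4.632 × 10¹¹³ Pa.
0.0422 × 4.632 × 10¹¹³ Pa = 1.955 × 10¹¹² Pa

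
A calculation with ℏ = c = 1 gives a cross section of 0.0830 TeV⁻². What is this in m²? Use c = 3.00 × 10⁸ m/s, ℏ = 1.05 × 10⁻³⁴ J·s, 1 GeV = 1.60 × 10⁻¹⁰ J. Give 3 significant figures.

3.22 × 10⁻³⁹ m²

Area is [L]² = [E]⁻²·(ℏc)²; restore (ℏc)².
1 GeV⁻² → (ℏc)² × (1 GeV in J)⁻² = 3.88 × 10⁻³² m².
Convert the energy scale: 0.0830 TeV⁻² = 8.30 × 10⁻⁸ GeV⁻².
Result: 8.30 × 10⁻⁸ × 3.88 × 10⁻³² = 3.22 × 10⁻³⁹ m².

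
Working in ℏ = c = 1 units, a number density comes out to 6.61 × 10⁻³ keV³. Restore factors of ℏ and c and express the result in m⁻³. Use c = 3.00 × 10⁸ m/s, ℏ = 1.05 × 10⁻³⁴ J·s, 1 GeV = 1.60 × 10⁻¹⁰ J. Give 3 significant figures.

8.66 × 10²⁶ m⁻³

Number density is [L]⁻³ = [E]³/(ℏc)³.
1 GeV³ → 1/(ℏc)³ × (1 GeV in J)³ = 1.31 × 10⁴⁷ m⁻³.
Convert the energy scale: 6.61 × 10⁻³ keV³ = 6.61 × 10⁻²¹ GeV³.
Result: 6.61 × 10⁻²¹ × 1.31 × 10⁴⁷ = 8.66 × 10²⁶ m⁻³.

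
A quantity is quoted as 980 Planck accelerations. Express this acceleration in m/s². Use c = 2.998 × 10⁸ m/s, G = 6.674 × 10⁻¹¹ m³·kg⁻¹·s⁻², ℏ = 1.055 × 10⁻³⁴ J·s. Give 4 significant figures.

One Planck acceleration: a_P = √(c⁷/(ℏG)) = 5.560 × 10⁵¹ m/s².
980 × 5.560 × 10⁵¹ m/s² = 5.449 × 10⁵⁴ m/s²

5.449 × 10⁵⁴ m/s²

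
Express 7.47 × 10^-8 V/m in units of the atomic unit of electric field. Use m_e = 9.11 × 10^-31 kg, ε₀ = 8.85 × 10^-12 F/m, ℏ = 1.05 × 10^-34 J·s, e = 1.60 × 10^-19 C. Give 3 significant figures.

atomic unit of electric field: E_au = E_h/(e a₀) = m_e²e⁵/((4πε₀)³ℏ⁴) = 5.20 × 10^11 V/m.
7.47 × 10^-8 / 5.20 × 10^11 = 1.44 × 10^-19

1.44 × 10^-19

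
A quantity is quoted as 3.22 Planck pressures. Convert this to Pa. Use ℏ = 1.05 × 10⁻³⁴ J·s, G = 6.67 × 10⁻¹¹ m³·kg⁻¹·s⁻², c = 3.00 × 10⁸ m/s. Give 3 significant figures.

One Planck pressure: p_P = c⁷/(ℏG²) = 4.68 × 10¹¹³ Pa.
3.22 × 4.68 × 10¹¹³ Pa = 1.51 × 10¹¹⁴ Pa

1.51 × 10¹¹⁴ Pa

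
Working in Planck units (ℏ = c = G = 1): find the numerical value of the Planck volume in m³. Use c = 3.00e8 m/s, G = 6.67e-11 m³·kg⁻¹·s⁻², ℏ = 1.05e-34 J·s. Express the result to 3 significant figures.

The unique combination of the constants set to 1 with dimensions of volume is V_P = (ℏG/c³)^(3/2).
  = √(1.75e-209)
  = 4.18e-105 m³

4.18e-105 m³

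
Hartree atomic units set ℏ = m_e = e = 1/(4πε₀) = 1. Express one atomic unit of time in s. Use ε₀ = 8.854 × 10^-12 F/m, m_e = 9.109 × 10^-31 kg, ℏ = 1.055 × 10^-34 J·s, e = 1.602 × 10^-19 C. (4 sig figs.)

2.423 × 10^-17 s

From ℏ = m_e = e = 1/(4πε₀) = 1 the time scale is τ_au = (4πε₀)²ℏ³/(m_e e⁴).
E_h = 4.354 × 10^-18 J
ℏ/E_h = 2.423 × 10^-17 s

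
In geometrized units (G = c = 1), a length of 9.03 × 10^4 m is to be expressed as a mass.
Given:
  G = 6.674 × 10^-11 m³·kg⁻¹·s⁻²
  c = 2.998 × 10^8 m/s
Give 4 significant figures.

1.216 × 10^32 kg

Length → mass via c²/G.
9.03 × 10^4 m × (c²/G) = 1.216 × 10^32 kg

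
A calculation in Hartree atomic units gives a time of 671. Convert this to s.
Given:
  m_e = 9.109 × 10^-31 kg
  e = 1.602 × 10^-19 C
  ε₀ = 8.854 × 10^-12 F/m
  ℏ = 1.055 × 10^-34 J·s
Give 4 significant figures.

1.626 × 10^-14 s

One atomic unit of time: τ_au = (4πε₀)²ℏ³/(m_e e⁴) = 2.423 × 10^-17 s.
671 × 2.423 × 10^-17 s = 1.626 × 10^-14 s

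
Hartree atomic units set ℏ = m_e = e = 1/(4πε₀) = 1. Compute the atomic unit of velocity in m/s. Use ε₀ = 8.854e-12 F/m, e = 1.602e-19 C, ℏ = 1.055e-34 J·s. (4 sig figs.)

2.186e6 m/s

Dimensional analysis gives v_au = e²/(4πε₀ℏ).
  = 2.566e-38 / 1.174e-44
  = 2.186e6 m/s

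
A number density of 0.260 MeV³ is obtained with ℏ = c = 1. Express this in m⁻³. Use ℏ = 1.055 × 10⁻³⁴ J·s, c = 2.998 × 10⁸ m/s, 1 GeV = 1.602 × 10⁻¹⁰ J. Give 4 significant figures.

Number density is [L]⁻³ = [E]³/(ℏc)³.
1 GeV³ → 1/(ℏc)³ × (1 GeV in J)³ = 1.299 × 10⁴⁷ m⁻³.
Convert the energy scale: 0.260 MeV³ = 2.60 × 10⁻¹⁰ GeV³.
Result: 2.60 × 10⁻¹⁰ × 1.299 × 10⁴⁷ = 3.378 × 10³⁷ m⁻³.

3.378 × 10³⁷ m⁻³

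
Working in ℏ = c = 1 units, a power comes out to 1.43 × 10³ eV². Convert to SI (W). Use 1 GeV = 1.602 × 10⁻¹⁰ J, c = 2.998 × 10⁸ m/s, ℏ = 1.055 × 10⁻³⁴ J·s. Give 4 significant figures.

0.3479 W

Power is [E]/[T] = [E]²/ℏ.
1 GeV² → 1/ℏ × (1 GeV in J)² = 2.433 × 10¹⁴ W.
Convert the energy scale: 1.43 × 10³ eV² = 1.43 × 10⁻¹⁵ GeV².
Result: 1.43 × 10⁻¹⁵ × 2.433 × 10¹⁴ = 0.3479 W.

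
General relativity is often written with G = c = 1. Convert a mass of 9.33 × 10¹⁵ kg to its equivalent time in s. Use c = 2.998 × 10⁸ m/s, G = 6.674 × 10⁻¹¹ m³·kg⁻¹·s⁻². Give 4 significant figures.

Mass → time via G/c³.
9.33 × 10¹⁵ kg × (G/c³) = 2.311 × 10⁻²⁰ s

2.311 × 10⁻²⁰ s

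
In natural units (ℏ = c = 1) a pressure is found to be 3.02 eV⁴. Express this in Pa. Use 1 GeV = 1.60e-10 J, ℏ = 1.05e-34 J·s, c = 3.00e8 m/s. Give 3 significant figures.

Pressure is [E]/[L]³ = [E]⁴/(ℏc)³.
1 GeV⁴ → 1/(ℏc)³ × (1 GeV in J)⁴ = 2.10e37 Pa.
Convert the energy scale: 3.02 eV⁴ = 3.02e-36 GeV⁴.
Result: 3.02e-36 × 2.10e37 = 63.3 Pa.

63.3 Pa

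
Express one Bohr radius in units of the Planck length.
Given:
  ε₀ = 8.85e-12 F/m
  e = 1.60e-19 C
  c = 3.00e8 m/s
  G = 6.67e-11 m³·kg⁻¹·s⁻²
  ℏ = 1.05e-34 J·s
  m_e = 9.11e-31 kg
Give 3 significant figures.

Bohr radius: a₀ = 4πε₀ℏ²/(m_e e²) = 5.26e-11 m
Planck length: ℓ_P = √(ℏG/c³) = 1.61e-35 m
ratio = 5.26e-11 / 1.61e-35 = 3.26e24

3.26e24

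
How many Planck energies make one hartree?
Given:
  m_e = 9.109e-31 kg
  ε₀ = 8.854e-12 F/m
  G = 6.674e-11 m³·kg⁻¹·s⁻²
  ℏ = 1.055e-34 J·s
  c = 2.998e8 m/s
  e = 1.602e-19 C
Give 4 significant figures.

2.225e-27

hartree: E_h = m_e e⁴/(4πε₀ℏ)² = 4.354e-18 J
Planck energy: E_P = √(ℏc⁵/G) = 1.957e9 J
ratio = 4.354e-18 / 1.957e9 = 2.225e-27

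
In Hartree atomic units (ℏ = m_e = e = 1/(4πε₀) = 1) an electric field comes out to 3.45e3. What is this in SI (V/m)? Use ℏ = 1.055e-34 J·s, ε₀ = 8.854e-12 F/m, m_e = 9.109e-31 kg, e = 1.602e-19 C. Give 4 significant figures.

One atomic unit of electric field: E_au = E_h/(e a₀) = m_e²e⁵/((4πε₀)³ℏ⁴) = 5.131e11 V/m.
3.45e3 × 5.131e11 V/m = 1.770e15 V/m

1.770e15 V/m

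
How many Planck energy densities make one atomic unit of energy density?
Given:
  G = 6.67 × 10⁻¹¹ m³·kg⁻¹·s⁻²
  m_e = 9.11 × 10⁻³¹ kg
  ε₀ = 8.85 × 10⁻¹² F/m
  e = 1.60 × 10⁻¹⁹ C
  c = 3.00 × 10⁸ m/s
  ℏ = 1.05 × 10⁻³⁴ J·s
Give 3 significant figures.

6.44 × 10⁻¹⁰¹

atomic unit of energy density: u_au = E_h/a₀³ = m_e⁴e¹⁰/((4πε₀)⁵ℏ⁸) = 3.01 × 10¹³ J/m³
Planck energy density: u_P = c⁷/(ℏG²) = 4.68 × 10¹¹³ J/m³
ratio = 3.01 × 10¹³ / 4.68 × 10¹¹³ = 6.44 × 10⁻¹⁰¹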